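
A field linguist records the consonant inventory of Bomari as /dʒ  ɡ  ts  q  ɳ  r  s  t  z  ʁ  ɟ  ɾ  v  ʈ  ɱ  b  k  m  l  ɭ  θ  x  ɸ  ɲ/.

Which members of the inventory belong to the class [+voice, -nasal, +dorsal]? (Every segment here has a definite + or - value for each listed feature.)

ɡ, ʁ, ɟ

Checking each segment against [+voice], [-nasal], [+dorsal]: /ɡ/ (voiced velar stop), /ʁ/ (voiced uvular fricative), /ɟ/ (voiced palatal stop) satisfy every feature; every other segment in the inventory fails at least one.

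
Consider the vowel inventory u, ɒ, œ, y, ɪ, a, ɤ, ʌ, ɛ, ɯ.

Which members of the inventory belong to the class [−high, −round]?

a, ɤ, ʌ, ɛ

The [−high] segments are /ɒ, œ, a, ɤ, ʌ, ɛ/.
Within that set, [−round] leaves /a, ɤ, ʌ, ɛ/.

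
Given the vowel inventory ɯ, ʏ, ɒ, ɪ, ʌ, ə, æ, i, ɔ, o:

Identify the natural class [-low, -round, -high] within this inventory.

ʌ, ə

Among the inventory, the [-low] segments are /ɯ, ʏ, ɪ, ʌ, ə, i, ɔ, o/.
Among these, [-round] gives /ɯ, ɪ, ʌ, ə, i/.
Of those, [-high] leaves /ʌ, ə/.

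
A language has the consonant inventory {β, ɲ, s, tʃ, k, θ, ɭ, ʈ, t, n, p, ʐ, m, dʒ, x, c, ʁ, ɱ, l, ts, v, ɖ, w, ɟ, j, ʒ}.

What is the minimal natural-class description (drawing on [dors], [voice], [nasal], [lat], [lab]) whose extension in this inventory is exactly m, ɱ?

[+nasal, +lab]

/m, ɱ/ are all [+nasal], [+labial], and no other segment in the inventory matches both values. Dropping any one of them over-generates: [+labial] alone would also admit /β, p, v, w/; [+nasal] alone would also admit /ɲ, n/. No other single listed feature picks out exactly this set either, so fewer than two features will not do.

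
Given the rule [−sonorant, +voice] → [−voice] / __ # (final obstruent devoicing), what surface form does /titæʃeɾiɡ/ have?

/ɡ/ satisfies [−sonorant, +voice] and sits in __ #. The [−voice] counterpart of the voiced velar stop is /k/. Other segments in /titæʃeɾiɡ/ either fail the structural description or are not in the environment, so the surface form is [titæʃeɾik].

[titæʃeɾik]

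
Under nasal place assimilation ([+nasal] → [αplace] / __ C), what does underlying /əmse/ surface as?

In /əmse/, the nasal /m/ precedes /s/, which is [+coronal]. The nasal assimilates in place, becoming the [+coronal] nasal /n/. The surface form is [ənse].

[ənse]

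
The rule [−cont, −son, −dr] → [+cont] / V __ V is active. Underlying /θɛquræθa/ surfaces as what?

[θɛχuræθa]

/q/ satisfies [−cont, −son, −dr] and sits in V __ V. The [+continuant] counterpart of the voiceless uvular stop is /χ/. Other segments in /θɛquræθa/ either fail the structural description or are not in the environment, so the surface form is [θɛχuræθa].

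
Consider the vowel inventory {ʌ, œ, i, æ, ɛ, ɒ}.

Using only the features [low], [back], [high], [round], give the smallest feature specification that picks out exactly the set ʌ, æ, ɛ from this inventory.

[−high, −round]

The class [−high], [−round] has exactly /ʌ, æ, ɛ/ as its extension in this inventory. No smaller conjunction from the listed features achieves this: [−round] alone would also admit /i/; [−high] alone would also admit /œ, ɒ/; and checking the remaining single features turns up none with this extension.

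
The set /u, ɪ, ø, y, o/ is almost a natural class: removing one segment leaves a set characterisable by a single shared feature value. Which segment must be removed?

ɪ

The remaining segments after removing /ɪ/ share [+tense]; /ɪ/ (high front unrounded lax vowel) is [-tense]. For every other candidate removal, the leftover set fails to share any single feature value that the removed segment lacks.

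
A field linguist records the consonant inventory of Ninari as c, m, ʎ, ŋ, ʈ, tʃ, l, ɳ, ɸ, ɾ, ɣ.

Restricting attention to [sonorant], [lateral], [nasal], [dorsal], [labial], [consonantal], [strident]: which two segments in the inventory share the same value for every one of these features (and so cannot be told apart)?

ɣ, c

Both /ɣ/ and /c/ are [−sonorant], [−lateral], [−nasal], [+dorsal], [−labial], [+consonantal], [−strident]. Since the list omits [voice], [continuant] and [back] — which do distinguish the voiced velar fricative from the voiceless palatal stop — this pair collapses; all other pairs remain distinct.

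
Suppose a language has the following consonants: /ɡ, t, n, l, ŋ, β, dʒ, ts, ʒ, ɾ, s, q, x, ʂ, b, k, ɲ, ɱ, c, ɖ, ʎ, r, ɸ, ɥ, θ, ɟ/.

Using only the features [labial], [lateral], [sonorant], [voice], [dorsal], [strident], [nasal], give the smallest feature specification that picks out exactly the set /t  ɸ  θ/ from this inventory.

The class [-voice], [-strident], [-dorsal] has exactly /t, ɸ, θ/ as its extension in this inventory. No smaller conjunction from the listed features achieves this: [-strident, -dorsal] alone would also admit /n, l, β, ɾ, …/; [-voice, -dorsal] alone would also admit /ts, s, ʂ/; [-voice, -strident] alone would also admit /q, x, k, c/; and checking the remaining two-feature bundles turns up none with this extension.

[-voice, -strident, -dorsal]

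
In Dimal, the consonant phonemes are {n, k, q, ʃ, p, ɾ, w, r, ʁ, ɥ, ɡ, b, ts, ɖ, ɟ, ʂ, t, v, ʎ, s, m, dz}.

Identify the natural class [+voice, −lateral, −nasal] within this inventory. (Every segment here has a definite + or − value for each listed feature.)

The [+voice] segments are /n, ɾ, w, r, ʁ, ɥ, ɡ, b, ɖ, ɟ, v, ʎ, m, dz/.
Then [−lateral] gives /n, ɾ, w, r, ʁ, ɥ, ɡ, b, ɖ, ɟ, v, m, dz/.
Among these, [−nasal] leaves /ɾ, w, r, ʁ, ɥ, ɡ, b, ɖ, ɟ, v, dz/.

ɾ, w, r, ʁ, ɥ, ɡ, b, ɖ, ɟ, v, dz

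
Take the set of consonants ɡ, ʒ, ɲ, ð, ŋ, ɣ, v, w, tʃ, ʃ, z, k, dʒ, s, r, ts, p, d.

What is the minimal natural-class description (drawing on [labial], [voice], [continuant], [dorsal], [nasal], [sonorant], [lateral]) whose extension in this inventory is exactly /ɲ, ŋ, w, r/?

Every target segment is [+sonorant] and no other inventory member is, so one feature is enough.

[+sonorant]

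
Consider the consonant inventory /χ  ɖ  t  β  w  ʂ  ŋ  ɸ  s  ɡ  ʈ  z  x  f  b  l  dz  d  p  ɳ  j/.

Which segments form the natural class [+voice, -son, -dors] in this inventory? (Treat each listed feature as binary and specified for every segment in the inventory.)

ɖ, β, z, b, dz, d

Checking each segment against [+voice], [-sonorant], [-dorsal]: /ɖ/ (voiced retroflex stop), /β/ (voiced bilabial fricative), /z/ (voiced alveolar fricative), /b/ (voiced bilabial stop), /dz/ (voiced alveolar affricate), /d/ (voiced alveolar stop) satisfy every feature; every other segment in the inventory fails at least one.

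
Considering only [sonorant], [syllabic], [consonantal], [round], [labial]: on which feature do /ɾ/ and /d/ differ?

[sonorant]

The two segments share [-syllabic], [+consonantal], [-round], [-labial]. The only feature from the list on which they differ: /ɾ/ is [+sonorant] while /d/ is [-sonorant].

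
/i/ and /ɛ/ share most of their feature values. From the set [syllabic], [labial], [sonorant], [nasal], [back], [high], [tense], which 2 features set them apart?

The two segments share [+syllabic], [-labial], [+sonorant], [-nasal], [-back]. The only features from the list on which they differ: /i/ is [+high] while /ɛ/ is [-high]; /i/ is [+tense] while /ɛ/ is [-tense].

[high], [tense]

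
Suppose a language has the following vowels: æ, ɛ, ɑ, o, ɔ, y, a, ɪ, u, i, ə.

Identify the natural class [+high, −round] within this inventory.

Checking each segment against [+high], [−round]: /ɪ/ (high front unrounded lax vowel), /i/ (high front unrounded tense vowel) satisfy every feature; every other segment in the inventory fails at least one.

ɪ, i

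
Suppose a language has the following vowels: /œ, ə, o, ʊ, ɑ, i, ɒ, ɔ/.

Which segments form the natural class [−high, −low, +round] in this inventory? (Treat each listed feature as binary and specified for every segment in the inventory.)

Eliminate segments failing any feature: /ə/ is [−round]; /ʊ, i/ are [+high]; /ɑ, ɒ/ are [+low]. The remaining /œ, o, ɔ/ satisfy [−high], [−low], [+round].

œ, o, ɔ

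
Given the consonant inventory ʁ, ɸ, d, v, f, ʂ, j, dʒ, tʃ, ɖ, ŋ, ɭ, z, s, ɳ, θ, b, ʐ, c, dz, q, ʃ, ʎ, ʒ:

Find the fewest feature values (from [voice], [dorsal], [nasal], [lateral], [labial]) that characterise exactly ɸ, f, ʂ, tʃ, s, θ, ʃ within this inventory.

/ɸ, f, ʂ, tʃ, s, θ, ʃ/ are all [-voice], [-dorsal], and no other segment in the inventory matches both values. Dropping any one of them over-generates: [-dorsal] alone would also admit /d, v, dʒ, ɖ, …/; [-voice] alone would also admit /c, q/. No other single listed feature picks out exactly this set either, so fewer than two features will not do.

[-voice, -dorsal]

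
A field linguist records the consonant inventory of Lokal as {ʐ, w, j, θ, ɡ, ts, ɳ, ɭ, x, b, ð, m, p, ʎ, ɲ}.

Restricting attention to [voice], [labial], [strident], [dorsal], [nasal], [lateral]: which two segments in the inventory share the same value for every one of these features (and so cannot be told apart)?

j, ɡ

Both /j/ and /ɡ/ are [+voice], [−labial], [−strident], [+dorsal], [−nasal], [−lateral]. Since the list omits [sonorant], [continuant] and [back] — which do distinguish the palatal glide from the voiced velar stop — this pair collapses; all other pairs remain distinct.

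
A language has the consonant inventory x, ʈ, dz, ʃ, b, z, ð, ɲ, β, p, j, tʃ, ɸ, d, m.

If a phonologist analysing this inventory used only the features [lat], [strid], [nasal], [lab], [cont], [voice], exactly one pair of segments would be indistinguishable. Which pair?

Both /ð/ and /j/ are [−lateral], [−strident], [−nasal], [−labial], [+continuant], [+voice]. Since the list omits [sonorant] and [dorsal] — which do distinguish the voiced dental fricative from the palatal glide — this pair collapses; all other pairs remain distinct.

ð, j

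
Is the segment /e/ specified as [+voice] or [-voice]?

[+voice]

/e/ is the mid front unrounded tense vowel. The feature [voice] marks segments produced with vocal-fold vibration; /e/ has this property, so it is [+voice].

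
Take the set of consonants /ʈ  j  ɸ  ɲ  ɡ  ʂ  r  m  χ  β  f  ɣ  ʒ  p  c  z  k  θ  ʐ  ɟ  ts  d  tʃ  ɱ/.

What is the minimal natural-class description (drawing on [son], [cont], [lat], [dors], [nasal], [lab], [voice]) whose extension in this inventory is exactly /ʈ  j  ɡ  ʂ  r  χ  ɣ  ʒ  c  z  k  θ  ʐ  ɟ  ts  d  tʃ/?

[-nasal, -lab]

The class [-nasal], [-labial] has exactly /ʈ, j, ɡ, ʂ, r, χ, ɣ, ʒ, c, z, k, θ, ʐ, ɟ, ts, d, tʃ/ as its extension in this inventory. No smaller conjunction from the listed features achieves this: [-labial] alone would also admit /ɲ/; [-nasal] alone would also admit /ɸ, β, f, p/; and checking the remaining single features turns up none with this extension.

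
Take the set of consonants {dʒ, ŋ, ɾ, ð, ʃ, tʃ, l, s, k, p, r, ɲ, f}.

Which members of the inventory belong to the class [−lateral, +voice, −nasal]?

dʒ, ɾ, ð, r

The [−lateral] segments are /dʒ, ŋ, ɾ, ð, ʃ, tʃ, s, k, p, r, ɲ, f/.
Then [+voice] gives /dʒ, ŋ, ɾ, ð, r, ɲ/.
Then [−nasal] leaves /dʒ, ɾ, ð, r/.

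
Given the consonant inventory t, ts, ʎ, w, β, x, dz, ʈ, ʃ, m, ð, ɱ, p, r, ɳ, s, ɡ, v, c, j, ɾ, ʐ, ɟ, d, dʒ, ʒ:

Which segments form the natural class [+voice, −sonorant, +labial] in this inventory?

Eliminate segments failing any feature: /t, ts, x, ʈ, ʃ, p, s, c/ are [−voice]; /ʎ, w, m, ɱ, r, ɳ, j, ɾ/ are [+sonorant]; /dz, ð, ɡ, ʐ, ɟ, d, dʒ, ʒ/ are [−labial]. The remaining /β, v/ satisfy [+voice], [−sonorant], [+labial].

β, v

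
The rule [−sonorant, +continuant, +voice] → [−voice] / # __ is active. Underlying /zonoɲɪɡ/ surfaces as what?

[sonoɲɪɡ]

/z/ satisfies [−sonorant, +continuant, +voice] and sits in # __. The [−voice] counterpart of the voiced alveolar fricative is /s/. Other segments in /zonoɲɪɡ/ either fail the structural description or are not in the environment, so the surface form is [sonoɲɪɡ].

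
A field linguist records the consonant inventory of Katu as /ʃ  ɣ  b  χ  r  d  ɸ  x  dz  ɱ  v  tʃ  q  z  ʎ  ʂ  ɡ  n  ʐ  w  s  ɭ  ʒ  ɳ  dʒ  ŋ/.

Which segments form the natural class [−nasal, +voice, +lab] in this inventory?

b, v, w

Among the inventory, the [−nasal] segments are /ʃ, ɣ, b, χ, r, d, ɸ, x, dz, v, tʃ, q, z, ʎ, ʂ, ɡ, ʐ, w, s, ɭ, ʒ, dʒ/.
Among these, [+voice] gives /ɣ, b, r, d, dz, v, z, ʎ, ɡ, ʐ, w, ɭ, ʒ, dʒ/.
Of those, [+labial] leaves /b, v, w/.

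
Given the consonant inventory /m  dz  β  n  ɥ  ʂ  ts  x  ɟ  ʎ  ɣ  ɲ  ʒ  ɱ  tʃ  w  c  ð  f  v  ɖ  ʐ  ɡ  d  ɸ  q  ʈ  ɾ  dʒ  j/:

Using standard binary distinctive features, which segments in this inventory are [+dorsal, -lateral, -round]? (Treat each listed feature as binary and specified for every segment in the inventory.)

x, ɟ, ɣ, ɲ, c, ɡ, q, j

The [+dorsal] segments are /ɥ, x, ɟ, ʎ, ɣ, ɲ, w, c, ɡ, q, j/.
Then [-lateral] gives /ɥ, x, ɟ, ɣ, ɲ, w, c, ɡ, q, j/.
Within that set, [-round] leaves /x, ɟ, ɣ, ɲ, c, ɡ, q, j/.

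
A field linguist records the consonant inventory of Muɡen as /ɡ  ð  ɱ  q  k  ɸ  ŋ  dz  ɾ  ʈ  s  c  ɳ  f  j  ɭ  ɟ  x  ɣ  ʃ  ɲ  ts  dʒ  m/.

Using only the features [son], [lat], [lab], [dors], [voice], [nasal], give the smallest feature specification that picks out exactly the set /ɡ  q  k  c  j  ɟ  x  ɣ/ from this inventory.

/ɡ, q, k, c, j, ɟ, x, ɣ/ are all [-nasal], [+dorsal], and no other segment in the inventory matches both values. Dropping any one of them over-generates: [+dorsal] alone would also admit /ŋ, ɲ/; [-nasal] alone would also admit /ð, ɸ, dz, ɾ, …/. No other single listed feature picks out exactly this set either, so fewer than two features will not do.

[-nasal, +dors]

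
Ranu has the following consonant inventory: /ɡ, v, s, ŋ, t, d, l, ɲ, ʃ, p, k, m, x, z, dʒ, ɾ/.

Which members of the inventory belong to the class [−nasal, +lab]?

v, p

Eliminate segments failing any feature: /ɡ, s, t, d, l, ʃ, k, x, z, dʒ, ɾ/ are [−labial]; /ŋ, ɲ, m/ are [+nasal]. The remaining /v, p/ satisfy [−nasal], [+labial].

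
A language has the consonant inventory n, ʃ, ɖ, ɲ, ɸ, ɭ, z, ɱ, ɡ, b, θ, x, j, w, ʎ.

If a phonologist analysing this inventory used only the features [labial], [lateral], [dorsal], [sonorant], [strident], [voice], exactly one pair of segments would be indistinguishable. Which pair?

j, ɲ

On the given features, /j/ and /ɲ/ have an identical profile: [−labial], [−lateral], [+dorsal], [+sonorant], [−strident], [+voice]. No other two segments in the inventory coincide on all 6 features. (They do differ in [nasal] and [continuant], which are not among the given features.)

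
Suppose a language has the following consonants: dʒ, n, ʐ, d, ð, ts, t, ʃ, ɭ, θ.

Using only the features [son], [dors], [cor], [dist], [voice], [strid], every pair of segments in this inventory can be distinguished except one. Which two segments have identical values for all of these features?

Both /ɭ/ and /n/ are [+sonorant], [−dorsal], [+coronal], [−distributed], [+voice], [−strident]. Since the list omits [nasal], [lateral] and [anterior] — which do distinguish the retroflex lateral approximant from the alveolar nasal — this pair collapses; all other pairs remain distinct.

ɭ, n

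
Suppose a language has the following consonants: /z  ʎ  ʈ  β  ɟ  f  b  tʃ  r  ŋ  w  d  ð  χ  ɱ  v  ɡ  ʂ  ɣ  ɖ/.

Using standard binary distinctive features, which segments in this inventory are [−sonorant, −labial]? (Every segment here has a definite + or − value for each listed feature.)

Checking each segment against [−sonorant], [−labial]: /z/ (voiced alveolar fricative), /ʈ/ (voiceless retroflex stop), /ɟ/ (voiced palatal stop), /tʃ/ (voiceless postalveolar affricate), /d/ (voiced alveolar stop), /ð/ (voiced dental fricative), among others, satisfy every feature; every other segment in the inventory fails at least one.

z, ʈ, ɟ, tʃ, d, ð, χ, ɡ, ʂ, ɣ, ɖ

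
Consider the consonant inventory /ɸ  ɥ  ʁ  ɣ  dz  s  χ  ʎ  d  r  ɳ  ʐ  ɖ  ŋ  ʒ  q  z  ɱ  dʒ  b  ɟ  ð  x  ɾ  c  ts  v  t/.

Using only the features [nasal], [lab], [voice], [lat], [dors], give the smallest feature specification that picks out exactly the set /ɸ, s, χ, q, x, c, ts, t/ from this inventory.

The target set is precisely the extension of [−voice] in this inventory.

[−voice]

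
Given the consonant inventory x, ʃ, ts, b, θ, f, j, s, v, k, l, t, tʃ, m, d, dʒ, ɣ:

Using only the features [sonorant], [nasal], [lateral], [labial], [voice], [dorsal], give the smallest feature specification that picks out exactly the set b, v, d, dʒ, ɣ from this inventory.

[-sonorant, +voice]

Every target segment is [-sonorant], [+voice]; each remaining inventory member fails at least one of these. Each conjunct is needed — [+voice] alone would also admit /j, l, m/; [-sonorant] alone would also admit /x, ʃ, ts, θ, …/ — and no other single listed feature has exactly this extension, so two is the minimum.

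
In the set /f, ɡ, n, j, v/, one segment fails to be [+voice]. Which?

f

Every segment except /f/ is [+voice]. /f/ (voiceless labiodental fricative) is [-voice], so it is the exception.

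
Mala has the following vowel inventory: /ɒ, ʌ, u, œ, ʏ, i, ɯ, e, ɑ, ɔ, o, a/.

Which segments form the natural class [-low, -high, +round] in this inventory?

Checking each segment against [-low], [-high], [+round]: /œ/ (mid front rounded lax vowel), /ɔ/ (mid back rounded lax vowel), /o/ (mid back rounded tense vowel) satisfy every feature; every other segment in the inventory fails at least one.

œ, ɔ, o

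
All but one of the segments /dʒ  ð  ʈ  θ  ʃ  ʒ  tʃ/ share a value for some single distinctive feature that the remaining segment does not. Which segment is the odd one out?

/dʒ, ð, tʃ, ʃ, θ, ʒ/ are all [+distributed], but /ʈ/ (voiceless retroflex stop) is [-distributed]. No other single segment can be removed to leave a set sharing one feature value that the removed segment lacks, so /ʈ/ is the odd one out.

ʈ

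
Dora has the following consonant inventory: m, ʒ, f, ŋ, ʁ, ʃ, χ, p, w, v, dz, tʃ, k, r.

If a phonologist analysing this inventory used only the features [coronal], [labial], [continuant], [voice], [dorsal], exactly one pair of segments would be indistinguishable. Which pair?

ʒ, r

On the given features, /ʒ/ and /r/ have an identical profile: [+coronal], [−labial], [+continuant], [+voice], [−dorsal]. No other two segments in the inventory coincide on all 5 features. (They do differ in [sonorant], [strident] and [anterior], which are not among the given features.)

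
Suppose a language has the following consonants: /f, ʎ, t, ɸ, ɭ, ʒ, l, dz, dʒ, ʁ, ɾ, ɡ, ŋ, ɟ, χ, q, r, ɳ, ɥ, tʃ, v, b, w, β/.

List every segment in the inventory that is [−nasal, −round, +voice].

Checking each segment against [−nasal], [−round], [+voice]: /ʎ/ (palatal lateral approximant), /ɭ/ (retroflex lateral approximant), /ʒ/ (voiced postalveolar fricative), /l/ (alveolar lateral approximant), /dz/ (voiced alveolar affricate), /dʒ/ (voiced postalveolar affricate), among others, satisfy every feature; every other segment in the inventory fails at least one.

ʎ, ɭ, ʒ, l, dz, dʒ, ʁ, ɾ, ɡ, ɟ, r, v, b, β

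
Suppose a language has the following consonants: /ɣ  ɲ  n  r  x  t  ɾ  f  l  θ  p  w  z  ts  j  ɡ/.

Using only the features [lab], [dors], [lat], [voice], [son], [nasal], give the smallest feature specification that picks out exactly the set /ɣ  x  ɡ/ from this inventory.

The class [-sonorant], [+dorsal] has exactly /ɣ, x, ɡ/ as its extension in this inventory. No smaller conjunction from the listed features achieves this: [+dorsal] alone would also admit /ɲ, w, j/; [-sonorant] alone would also admit /t, f, θ, p, …/; and checking the remaining single features turns up none with this extension.

[-son, +dors]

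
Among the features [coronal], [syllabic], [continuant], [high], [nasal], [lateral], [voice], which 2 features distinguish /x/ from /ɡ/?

/x/ is the voiceless velar fricative and /ɡ/ is the voiced velar stop. Both are [−coronal], [−syllabic], [+high], [−nasal], [−lateral]. /x/ is [−voice] while /ɡ/ is [+voice]; /x/ is [+continuant] while /ɡ/ is [−continuant], so the distinguishing features are [voice], [continuant].

[voice], [continuant]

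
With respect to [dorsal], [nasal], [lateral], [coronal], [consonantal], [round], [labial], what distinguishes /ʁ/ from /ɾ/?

The two segments share [−nasal], [−lateral], [+consonantal], [−round], [−labial]. The only features from the list on which they differ: /ʁ/ is [−coronal] while /ɾ/ is [+coronal]; /ʁ/ is [+dorsal] while /ɾ/ is [−dorsal].

[coronal], [dorsal]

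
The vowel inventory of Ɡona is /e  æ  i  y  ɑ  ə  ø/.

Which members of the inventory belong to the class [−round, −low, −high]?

Checking each segment against [−round], [−low], [−high]: /e/ (mid front unrounded tense vowel), /ə/ (mid central vowel (schwa)) satisfy every feature; every other segment in the inventory fails at least one.

e, ə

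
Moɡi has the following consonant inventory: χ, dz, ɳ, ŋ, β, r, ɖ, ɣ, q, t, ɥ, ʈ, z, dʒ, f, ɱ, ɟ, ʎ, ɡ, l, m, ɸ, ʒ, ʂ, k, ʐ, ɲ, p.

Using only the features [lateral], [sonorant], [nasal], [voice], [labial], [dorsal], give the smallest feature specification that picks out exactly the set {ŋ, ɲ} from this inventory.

/ŋ, ɲ/ are all [+nasal], [+dorsal], and no other segment in the inventory matches both values. Dropping any one of them over-generates: [+dorsal] alone would also admit /χ, ɣ, q, ɥ, …/; [+nasal] alone would also admit /ɳ, ɱ, m/. No other single listed feature picks out exactly this set either, so fewer than two features will not do.

[+nasal, +dorsal]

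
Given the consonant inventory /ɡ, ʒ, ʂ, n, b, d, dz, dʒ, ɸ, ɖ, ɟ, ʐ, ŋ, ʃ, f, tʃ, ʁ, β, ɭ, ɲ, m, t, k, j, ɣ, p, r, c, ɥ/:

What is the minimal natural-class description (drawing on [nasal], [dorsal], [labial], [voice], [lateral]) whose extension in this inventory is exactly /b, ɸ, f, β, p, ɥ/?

[−nasal, +labial]

/b, ɸ, f, β, p, ɥ/ are all [−nasal], [+labial], and no other segment in the inventory matches both values. Dropping any one of them over-generates: [+labial] alone would also admit /m/; [−nasal] alone would also admit /ɡ, ʒ, ʂ, d, …/. No other single listed feature picks out exactly this set either, so fewer than two features will not do.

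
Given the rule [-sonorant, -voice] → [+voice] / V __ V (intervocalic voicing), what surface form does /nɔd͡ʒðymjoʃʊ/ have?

[nɔd͡ʒðymjoʒʊ]

The only segment in the rule's environment that also matches [-sonorant, -voice] is /ʃ/. Applying [+voice] turns the voiceless postalveolar fricative into /ʒ/ (voiced postalveolar fricative), giving [nɔd͡ʒðymjoʒʊ].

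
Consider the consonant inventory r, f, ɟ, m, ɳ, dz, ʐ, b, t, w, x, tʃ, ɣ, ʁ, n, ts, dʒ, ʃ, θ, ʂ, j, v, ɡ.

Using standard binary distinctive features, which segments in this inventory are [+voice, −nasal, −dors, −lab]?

r, dz, ʐ, dʒ

The [+voice] segments are /r, ɟ, m, ɳ, dz, ʐ, b, w, ɣ, ʁ, n, dʒ, j, v, ɡ/.
Then [−nasal] gives /r, ɟ, dz, ʐ, b, w, ɣ, ʁ, dʒ, j, v, ɡ/.
Among these, [−dorsal] gives /r, dz, ʐ, b, dʒ, v/.
Of those, [−labial] leaves /r, dz, ʐ, dʒ/.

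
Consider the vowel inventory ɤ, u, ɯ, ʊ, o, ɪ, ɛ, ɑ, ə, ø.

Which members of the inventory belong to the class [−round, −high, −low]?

ɤ, ɛ, ə

Checking each segment against [−round], [−high], [−low]: /ɤ/ (mid back unrounded tense vowel), /ɛ/ (mid front unrounded lax vowel), /ə/ (mid central vowel (schwa)) satisfy every feature; every other segment in the inventory fails at least one.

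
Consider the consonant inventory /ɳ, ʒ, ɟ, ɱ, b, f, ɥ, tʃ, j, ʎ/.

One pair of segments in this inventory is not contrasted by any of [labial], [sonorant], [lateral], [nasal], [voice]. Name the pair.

Both /ʒ/ and /ɟ/ are [−labial], [−sonorant], [−lateral], [−nasal], [+voice]. Since the list omits [continuant], [strident] and [dorsal] — which do distinguish the voiced postalveolar fricative from the voiced palatal stop — this pair collapses; all other pairs remain distinct.

ʒ, ɟ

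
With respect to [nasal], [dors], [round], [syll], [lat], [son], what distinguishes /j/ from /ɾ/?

[dorsal]

/j/ (palatal glide) and /ɾ/ (alveolar tap) agree on [−nasal], [−round], [−syllabic], [−lateral], [+sonorant]. They differ on [dorsal] (/j/ [+], /ɾ/ [−]).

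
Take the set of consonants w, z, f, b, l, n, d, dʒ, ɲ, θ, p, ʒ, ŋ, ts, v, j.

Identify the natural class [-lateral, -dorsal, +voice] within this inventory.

z, b, n, d, dʒ, ʒ, v

Checking each segment against [-lateral], [-dorsal], [+voice]: /z/ (voiced alveolar fricative), /b/ (voiced bilabial stop), /n/ (alveolar nasal), /d/ (voiced alveolar stop), /dʒ/ (voiced postalveolar affricate), /ʒ/ (voiced postalveolar fricative), among others, satisfy every feature; every other segment in the inventory fails at least one.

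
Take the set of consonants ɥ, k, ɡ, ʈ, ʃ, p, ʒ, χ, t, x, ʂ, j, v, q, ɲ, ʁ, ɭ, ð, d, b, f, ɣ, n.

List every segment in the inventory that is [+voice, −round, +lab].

Checking each segment against [+voice], [−round], [+labial]: /v/ (voiced labiodental fricative), /b/ (voiced bilabial stop) satisfy every feature; every other segment in the inventory fails at least one.

v, b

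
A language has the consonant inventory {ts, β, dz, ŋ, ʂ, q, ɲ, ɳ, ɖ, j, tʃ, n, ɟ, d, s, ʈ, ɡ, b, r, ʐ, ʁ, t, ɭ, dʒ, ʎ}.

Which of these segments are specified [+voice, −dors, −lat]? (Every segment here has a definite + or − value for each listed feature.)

β, dz, ɳ, ɖ, n, d, b, r, ʐ, dʒ

Among the inventory, the [+voice] segments are /β, dz, ŋ, ɲ, ɳ, ɖ, j, n, ɟ, d, ɡ, b, r, ʐ, ʁ, ɭ, dʒ, ʎ/.
Of those, [−dorsal] gives /β, dz, ɳ, ɖ, n, d, b, r, ʐ, ɭ, dʒ/.
Intersecting with [−lateral] leaves /β, dz, ɳ, ɖ, n, d, b, r, ʐ, dʒ/.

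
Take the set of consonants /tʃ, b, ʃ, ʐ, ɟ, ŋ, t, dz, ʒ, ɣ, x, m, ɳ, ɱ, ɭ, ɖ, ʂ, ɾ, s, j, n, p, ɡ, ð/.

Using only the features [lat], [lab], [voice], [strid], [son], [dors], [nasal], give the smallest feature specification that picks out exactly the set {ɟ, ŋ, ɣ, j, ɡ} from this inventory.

The class [+voice], [+dorsal] has exactly /ɟ, ŋ, ɣ, j, ɡ/ as its extension in this inventory. No smaller conjunction from the listed features achieves this: [+dorsal] alone would also admit /x/; [+voice] alone would also admit /b, ʐ, dz, ʒ, …/; and checking the remaining single features turns up none with this extension.

[+voice, +dors]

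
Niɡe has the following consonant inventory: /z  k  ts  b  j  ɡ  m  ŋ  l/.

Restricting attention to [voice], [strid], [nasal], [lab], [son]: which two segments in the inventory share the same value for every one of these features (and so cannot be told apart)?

j, l

On the given features, /j/ and /l/ have an identical profile: [+voice], [−strident], [−nasal], [−labial], [+sonorant]. No other two segments in the inventory coincide on all 5 features. (They do differ in [lateral] and [dorsal], which are not among the given features.)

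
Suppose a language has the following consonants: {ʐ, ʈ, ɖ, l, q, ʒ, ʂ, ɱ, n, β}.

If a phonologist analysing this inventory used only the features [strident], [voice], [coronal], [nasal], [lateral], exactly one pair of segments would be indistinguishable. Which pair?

On the given features, /ʒ/ and /ʐ/ have an identical profile: [+strident], [+voice], [+coronal], [−nasal], [−lateral]. No other two segments in the inventory coincide on all 5 features. (They do differ in [distributed], which is not among the given features.)

ʒ, ʐ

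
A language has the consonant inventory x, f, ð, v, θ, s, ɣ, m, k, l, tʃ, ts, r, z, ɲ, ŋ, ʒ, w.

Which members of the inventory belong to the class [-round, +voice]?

Checking each segment against [-round], [+voice]: /ð/ (voiced dental fricative), /v/ (voiced labiodental fricative), /ɣ/ (voiced velar fricative), /m/ (bilabial nasal), /l/ (alveolar lateral approximant), /r/ (alveolar trill), among others, satisfy every feature; every other segment in the inventory fails at least one.

ð, v, ɣ, m, l, r, z, ɲ, ŋ, ʒ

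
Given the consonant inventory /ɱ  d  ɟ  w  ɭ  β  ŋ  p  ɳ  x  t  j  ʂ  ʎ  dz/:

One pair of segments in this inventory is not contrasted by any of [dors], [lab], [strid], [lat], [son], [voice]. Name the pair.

j, ŋ

/j/ (palatal glide) and /ŋ/ (velar nasal) are both [+dorsal], [−labial], [−strident], [−lateral], [+sonorant], [+voice], so none of the listed features separates them. (They do differ in [nasal], [continuant] and [back], which are not among the given features.) Every other pair in the inventory differs on at least one listed feature.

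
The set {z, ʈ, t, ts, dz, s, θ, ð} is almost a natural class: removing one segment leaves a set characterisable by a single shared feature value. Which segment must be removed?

The remaining segments after removing /ʈ/ share [+anterior]; /ʈ/ (voiceless retroflex stop) is [-anterior]. For every other candidate removal, the leftover set fails to share any single feature value that the removed segment lacks.

ʈ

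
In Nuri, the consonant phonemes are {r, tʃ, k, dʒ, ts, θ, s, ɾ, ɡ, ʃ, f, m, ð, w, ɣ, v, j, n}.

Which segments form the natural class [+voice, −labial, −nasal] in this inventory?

First, the [+voice] segments are /r, dʒ, ɾ, ɡ, m, ð, w, ɣ, v, j, n/.
Within that set, [−labial] gives /r, dʒ, ɾ, ɡ, ð, ɣ, j, n/.
Then [−nasal] leaves /r, dʒ, ɾ, ɡ, ð, ɣ, j/.

r, dʒ, ɾ, ɡ, ð, ɣ, j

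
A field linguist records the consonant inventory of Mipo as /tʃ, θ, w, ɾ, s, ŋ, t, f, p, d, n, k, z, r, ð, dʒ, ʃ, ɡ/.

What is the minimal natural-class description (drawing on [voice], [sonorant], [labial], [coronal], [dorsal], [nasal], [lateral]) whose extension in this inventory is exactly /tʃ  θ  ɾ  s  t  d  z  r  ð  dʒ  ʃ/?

/tʃ, θ, ɾ, s, t, d, z, r, ð, dʒ, ʃ/ are all [-nasal], [+coronal], and no other segment in the inventory matches both values. Dropping any one of them over-generates: [+coronal] alone would also admit /n/; [-nasal] alone would also admit /w, f, p, k, …/. No other single listed feature picks out exactly this set either, so fewer than two features will not do.

[-nasal, +coronal]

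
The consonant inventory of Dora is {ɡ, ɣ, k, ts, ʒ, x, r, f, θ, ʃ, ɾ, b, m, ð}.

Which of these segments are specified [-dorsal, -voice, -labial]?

ts, θ, ʃ

Eliminate segments failing any feature: /ɡ, ɣ, k, x/ are [+dorsal]; /ʒ, r, ɾ, b, m, ð/ are [+voice]; /f/ is [+labial]. The remaining /ts, θ, ʃ/ satisfy [-dorsal], [-voice], [-labial].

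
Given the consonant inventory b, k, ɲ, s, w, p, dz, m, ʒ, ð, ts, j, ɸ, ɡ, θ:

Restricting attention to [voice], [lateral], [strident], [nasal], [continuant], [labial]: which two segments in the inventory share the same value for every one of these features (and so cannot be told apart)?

On the given features, /j/ and /ð/ have an identical profile: [+voice], [−lateral], [−strident], [−nasal], [+continuant], [−labial]. No other two segments in the inventory coincide on all 6 features. (They do differ in [sonorant] and [dorsal], which are not among the given features.)

j, ð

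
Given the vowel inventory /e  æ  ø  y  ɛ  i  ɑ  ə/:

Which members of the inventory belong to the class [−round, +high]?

First, the [−round] segments are /e, æ, ɛ, i, ɑ, ə/.
Of those, [+high] leaves /i/.

i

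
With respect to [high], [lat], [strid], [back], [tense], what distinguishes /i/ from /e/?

/i/ is the high front unrounded tense vowel and /e/ is the mid front unrounded tense vowel. Both are [−lateral], [−strident], [−back], [+tense]. /i/ is [+high] while /e/ is [−high], so the distinguishing feature is [high].

[high]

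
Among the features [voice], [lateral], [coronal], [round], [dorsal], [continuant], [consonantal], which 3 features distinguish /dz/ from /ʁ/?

The two segments share [+voice], [−lateral], [−round], [+consonantal]. The only features from the list on which they differ: /dz/ is [−continuant] while /ʁ/ is [+continuant]; /dz/ is [+coronal] while /ʁ/ is [−coronal]; /dz/ is [−dorsal] while /ʁ/ is [+dorsal].

[continuant], [coronal], [dorsal]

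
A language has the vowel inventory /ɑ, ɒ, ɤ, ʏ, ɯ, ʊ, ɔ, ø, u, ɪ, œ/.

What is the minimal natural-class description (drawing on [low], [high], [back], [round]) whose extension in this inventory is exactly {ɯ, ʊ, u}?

[+high, +back]

Every target segment is [+high], [+back]; each remaining inventory member fails at least one of these. Each conjunct is needed — [+back] alone would also admit /ɑ, ɒ, ɤ, ɔ/; [+high] alone would also admit /ʏ, ɪ/ — and no other single listed feature has exactly this extension, so two is the minimum.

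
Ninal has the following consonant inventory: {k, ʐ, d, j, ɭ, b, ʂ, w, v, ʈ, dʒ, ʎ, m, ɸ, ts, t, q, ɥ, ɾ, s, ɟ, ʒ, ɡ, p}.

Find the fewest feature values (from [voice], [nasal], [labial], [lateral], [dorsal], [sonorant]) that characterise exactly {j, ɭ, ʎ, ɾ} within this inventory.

[+sonorant, -labial]

/j, ɭ, ʎ, ɾ/ are all [+sonorant], [-labial], and no other segment in the inventory matches both values. Dropping any one of them over-generates: [-labial] alone would also admit /k, ʐ, d, ʂ, …/; [+sonorant] alone would also admit /w, m, ɥ/. No other single listed feature picks out exactly this set either, so fewer than two features will not do.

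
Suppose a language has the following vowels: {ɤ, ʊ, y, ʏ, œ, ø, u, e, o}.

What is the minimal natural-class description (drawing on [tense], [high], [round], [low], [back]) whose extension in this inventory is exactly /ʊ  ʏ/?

The class [+high], [-tense] has exactly /ʊ, ʏ/ as its extension in this inventory. No smaller conjunction from the listed features achieves this: [-tense] alone would also admit /œ/; [+high] alone would also admit /y, u/; and checking the remaining single features turns up none with this extension.

[+high, -tense]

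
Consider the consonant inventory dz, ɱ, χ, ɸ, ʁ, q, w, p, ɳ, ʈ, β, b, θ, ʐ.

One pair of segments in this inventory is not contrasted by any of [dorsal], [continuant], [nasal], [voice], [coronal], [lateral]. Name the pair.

Both /ʁ/ and /w/ are [+dorsal], [+continuant], [−nasal], [+voice], [−coronal], [−lateral]. Since the list omits [labial], [round] and [high] — which do distinguish the voiced uvular fricative from the labial-velar glide — this pair collapses; all other pairs remain distinct.

ʁ, w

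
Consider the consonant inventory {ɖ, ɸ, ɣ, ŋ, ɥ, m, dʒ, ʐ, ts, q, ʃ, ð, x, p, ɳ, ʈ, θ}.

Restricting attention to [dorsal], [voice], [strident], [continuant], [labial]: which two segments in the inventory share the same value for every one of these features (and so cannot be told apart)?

Both /ɳ/ and /ɖ/ are [-dorsal], [+voice], [-strident], [-continuant], [-labial]. Since the list omits [sonorant] and [nasal] — which do distinguish the retroflex nasal from the voiced retroflex stop — this pair collapses; all other pairs remain distinct.

ɳ, ɖ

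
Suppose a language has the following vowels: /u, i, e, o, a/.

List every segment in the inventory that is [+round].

u, o

The feature [round] marks segments produced with lip rounding. In this inventory /u, o/ have that property, so they are [+round]; /i, e, a/ are [-round].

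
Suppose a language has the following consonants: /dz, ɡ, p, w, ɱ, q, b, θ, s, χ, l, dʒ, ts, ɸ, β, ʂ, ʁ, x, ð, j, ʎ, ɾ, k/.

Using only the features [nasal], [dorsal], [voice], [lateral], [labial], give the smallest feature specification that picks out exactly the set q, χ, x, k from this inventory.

[-voice, +dorsal]

Every target segment is [-voice], [+dorsal]; each remaining inventory member fails at least one of these. Each conjunct is needed — [+dorsal] alone would also admit /ɡ, w, ʁ, j, …/; [-voice] alone would also admit /p, θ, s, ts, …/ — and no other single listed feature has exactly this extension, so two is the minimum.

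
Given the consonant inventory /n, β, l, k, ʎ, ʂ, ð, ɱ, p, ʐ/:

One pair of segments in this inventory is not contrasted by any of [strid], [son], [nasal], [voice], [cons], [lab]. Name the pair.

ʎ, l

Both /ʎ/ and /l/ are [-strident], [+sonorant], [-nasal], [+voice], [+consonantal], [-labial]. Since the list omits [dorsal] — which does distinguish the palatal lateral approximant from the alveolar lateral approximant — this pair collapses; all other pairs remain distinct.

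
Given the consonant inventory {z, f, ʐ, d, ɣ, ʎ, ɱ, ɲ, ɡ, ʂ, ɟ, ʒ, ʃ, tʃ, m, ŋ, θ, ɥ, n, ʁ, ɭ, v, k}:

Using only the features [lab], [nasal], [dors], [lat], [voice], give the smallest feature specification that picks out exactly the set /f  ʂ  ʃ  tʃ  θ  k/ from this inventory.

/f, ʂ, ʃ, tʃ, θ, k/ are exactly the [-voice] segments in the inventory, so a single feature suffices.

[-voice]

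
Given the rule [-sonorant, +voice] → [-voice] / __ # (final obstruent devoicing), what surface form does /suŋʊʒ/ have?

[suŋʊʃ]

Only the final segment /ʒ/ is both word-final and matches the structural description. It is a voiced postalveolar fricative, so [-sonorant, +voice] holds; changing it to [-voice] with all other features held fixed yields /ʃ/ (voiceless postalveolar fricative). No other segment meets both the structural description and the environment, so the output is [suŋʊʃ].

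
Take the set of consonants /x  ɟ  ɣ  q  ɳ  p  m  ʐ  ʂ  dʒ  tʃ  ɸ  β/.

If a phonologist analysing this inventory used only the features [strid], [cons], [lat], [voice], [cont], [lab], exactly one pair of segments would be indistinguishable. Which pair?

Both /ɳ/ and /ɟ/ are [-strident], [+consonantal], [-lateral], [+voice], [-continuant], [-labial]. Since the list omits [sonorant], [nasal] and [dorsal] — which do distinguish the retroflex nasal from the voiced palatal stop — this pair collapses; all other pairs remain distinct.

ɳ, ɟ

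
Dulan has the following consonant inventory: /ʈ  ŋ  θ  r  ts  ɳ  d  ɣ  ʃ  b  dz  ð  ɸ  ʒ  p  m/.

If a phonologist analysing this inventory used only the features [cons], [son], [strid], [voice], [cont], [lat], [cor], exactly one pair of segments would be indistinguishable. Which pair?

m, ŋ

On the given features, /m/ and /ŋ/ have an identical profile: [+consonantal], [+sonorant], [−strident], [+voice], [−continuant], [−lateral], [−coronal]. No other two segments in the inventory coincide on all 7 features. (They do differ in [labial] and [dorsal], which are not among the given features.)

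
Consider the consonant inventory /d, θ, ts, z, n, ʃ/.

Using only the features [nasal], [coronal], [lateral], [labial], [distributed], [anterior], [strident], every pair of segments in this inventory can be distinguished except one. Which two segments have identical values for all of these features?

/ts/ (voiceless alveolar affricate) and /z/ (voiced alveolar fricative) are both [−nasal], [+coronal], [−lateral], [−labial], [−distributed], [+anterior], [+strident], so none of the listed features separates them. (They do differ in [voice] and [continuant], which are not among the given features.) Every other pair in the inventory differs on at least one listed feature.

ts, z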